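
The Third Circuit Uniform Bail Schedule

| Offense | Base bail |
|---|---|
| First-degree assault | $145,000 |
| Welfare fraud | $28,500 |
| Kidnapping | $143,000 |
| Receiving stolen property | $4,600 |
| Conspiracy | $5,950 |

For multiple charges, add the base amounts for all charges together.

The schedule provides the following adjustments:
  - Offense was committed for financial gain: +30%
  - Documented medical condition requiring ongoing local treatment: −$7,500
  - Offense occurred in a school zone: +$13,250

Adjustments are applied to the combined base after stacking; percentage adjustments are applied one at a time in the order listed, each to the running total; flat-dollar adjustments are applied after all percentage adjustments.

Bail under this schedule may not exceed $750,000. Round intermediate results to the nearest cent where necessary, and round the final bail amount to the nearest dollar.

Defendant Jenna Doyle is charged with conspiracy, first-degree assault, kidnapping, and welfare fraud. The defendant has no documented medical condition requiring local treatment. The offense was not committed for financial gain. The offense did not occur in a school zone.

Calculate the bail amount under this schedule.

Base amounts from the schedule: conspiracy $5,950; first-degree assault $145,000; kidnapping $143,000; welfare fraud $28,500.
Stacking rule: sum of all bases. $5,950 + $145,000 + $143,000 + $28,500 = $322,450.
No adjustment factors apply to this defendant.
$322,450 is within the $750,000 maximum.

$322,450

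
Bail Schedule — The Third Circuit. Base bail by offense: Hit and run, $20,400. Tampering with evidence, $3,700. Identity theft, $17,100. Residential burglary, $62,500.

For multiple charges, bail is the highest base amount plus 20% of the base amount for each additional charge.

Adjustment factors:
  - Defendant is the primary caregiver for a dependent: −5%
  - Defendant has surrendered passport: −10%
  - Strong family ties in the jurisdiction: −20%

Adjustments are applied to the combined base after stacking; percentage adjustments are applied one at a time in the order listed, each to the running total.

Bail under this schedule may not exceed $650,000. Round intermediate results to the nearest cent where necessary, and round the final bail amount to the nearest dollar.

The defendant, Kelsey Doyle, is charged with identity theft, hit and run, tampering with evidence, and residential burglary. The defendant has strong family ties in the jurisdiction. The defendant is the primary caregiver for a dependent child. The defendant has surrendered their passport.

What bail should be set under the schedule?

$48,386

Base amounts from the schedule: identity theft $17,100; hit and run $20,400; tampering with evidence $3,700; residential burglary $62,500.
Stacking rule: highest base plus 20% of each additional charge. Highest is residential burglary at $62,500. Additional: $17,100 × 20% = $3,420; $20,400 × 20% = $4,080; $3,700 × 20% = $740. Combined base = $62,500 + $8,240 = $70,740.
Defendant is the primary caregiver for a dependent (−5%): $70,740 × 0.95 = $67,203.
Defendant has surrendered passport (−10%): $67,203 × 0.9 = $60,482.70.
Strong family ties in the jurisdiction (−20%): $60,482.70 × 0.8 = $48,386.16.
$48,386.16 is within the $650,000 maximum.
Rounded to the nearest dollar: $48,386.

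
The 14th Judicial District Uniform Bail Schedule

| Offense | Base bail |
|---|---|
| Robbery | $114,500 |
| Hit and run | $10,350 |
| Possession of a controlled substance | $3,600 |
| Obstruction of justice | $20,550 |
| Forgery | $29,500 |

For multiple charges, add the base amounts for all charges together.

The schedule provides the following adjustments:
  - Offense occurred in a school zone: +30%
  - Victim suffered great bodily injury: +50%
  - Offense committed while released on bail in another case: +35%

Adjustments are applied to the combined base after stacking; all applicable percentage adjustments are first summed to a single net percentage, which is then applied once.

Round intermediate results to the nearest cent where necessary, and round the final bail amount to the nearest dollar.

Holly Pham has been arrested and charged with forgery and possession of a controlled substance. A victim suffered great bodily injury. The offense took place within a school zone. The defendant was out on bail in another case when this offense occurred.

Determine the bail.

$71,165

Base amounts from the schedule: forgery $29,500; possession of a controlled substance $3,600.
Stacking rule: sum of all bases. $29,500 + $3,600 = $33,100.
Net percentage adjustment: +30% +50% +35% = +115%. $33,100 × 2.15 = $71,165.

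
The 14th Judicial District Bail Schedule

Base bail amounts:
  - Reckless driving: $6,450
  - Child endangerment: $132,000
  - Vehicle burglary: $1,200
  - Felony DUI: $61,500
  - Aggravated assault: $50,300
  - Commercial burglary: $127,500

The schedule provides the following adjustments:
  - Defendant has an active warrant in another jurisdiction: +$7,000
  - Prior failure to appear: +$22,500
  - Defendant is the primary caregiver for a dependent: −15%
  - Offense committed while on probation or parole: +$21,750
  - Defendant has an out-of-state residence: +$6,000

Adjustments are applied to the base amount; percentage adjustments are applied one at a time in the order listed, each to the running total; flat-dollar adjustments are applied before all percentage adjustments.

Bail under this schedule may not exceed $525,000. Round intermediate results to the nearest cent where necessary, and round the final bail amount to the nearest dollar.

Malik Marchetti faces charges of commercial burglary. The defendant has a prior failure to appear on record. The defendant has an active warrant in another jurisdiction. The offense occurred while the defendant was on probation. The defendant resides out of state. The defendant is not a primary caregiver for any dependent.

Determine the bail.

Base amounts from the schedule: commercial burglary $127,500.
Single charge. Combined base = $127,500.
Defendant has an active warrant in another jurisdiction (+$7,000 flat): $127,500 + $7,000 = $134,500.
Prior failure to appear (+$22,500 flat): $134,500 + $22,500 = $157,000.
Offense committed while on probation or parole (+$21,750 flat): $157,000 + $21,750 = $178,750.
Defendant has an out-of-state residence (+$6,000 flat): $178,750 + $6,000 = $184,750.
$184,750 is within the $525,000 maximum.

$184,750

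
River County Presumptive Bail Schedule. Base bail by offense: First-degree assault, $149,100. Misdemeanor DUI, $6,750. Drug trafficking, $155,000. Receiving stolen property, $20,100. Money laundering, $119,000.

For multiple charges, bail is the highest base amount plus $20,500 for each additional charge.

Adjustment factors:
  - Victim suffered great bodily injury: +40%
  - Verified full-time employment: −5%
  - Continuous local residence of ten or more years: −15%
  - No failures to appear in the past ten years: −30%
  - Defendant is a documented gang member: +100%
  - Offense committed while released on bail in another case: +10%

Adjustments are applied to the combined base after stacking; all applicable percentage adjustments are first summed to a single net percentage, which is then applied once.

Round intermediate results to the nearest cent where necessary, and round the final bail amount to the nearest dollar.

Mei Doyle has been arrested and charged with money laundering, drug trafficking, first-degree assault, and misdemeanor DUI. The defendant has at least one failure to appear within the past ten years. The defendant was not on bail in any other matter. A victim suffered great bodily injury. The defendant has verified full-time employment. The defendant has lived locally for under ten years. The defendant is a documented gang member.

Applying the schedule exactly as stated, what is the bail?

$508,775

Base amounts from the schedule: money laundering $119,000; drug trafficking $155,000; first-degree assault $149,100; misdemeanor DUI $6,750.
Stacking rule: highest base plus $20,500 per additional charge. Highest is drug trafficking at $155,000; 3 additional charges → +$61,500. Combined base = $216,500.
Net percentage adjustment: +40% −5% +100% = +135%. $216,500 × 2.35 = $508,775.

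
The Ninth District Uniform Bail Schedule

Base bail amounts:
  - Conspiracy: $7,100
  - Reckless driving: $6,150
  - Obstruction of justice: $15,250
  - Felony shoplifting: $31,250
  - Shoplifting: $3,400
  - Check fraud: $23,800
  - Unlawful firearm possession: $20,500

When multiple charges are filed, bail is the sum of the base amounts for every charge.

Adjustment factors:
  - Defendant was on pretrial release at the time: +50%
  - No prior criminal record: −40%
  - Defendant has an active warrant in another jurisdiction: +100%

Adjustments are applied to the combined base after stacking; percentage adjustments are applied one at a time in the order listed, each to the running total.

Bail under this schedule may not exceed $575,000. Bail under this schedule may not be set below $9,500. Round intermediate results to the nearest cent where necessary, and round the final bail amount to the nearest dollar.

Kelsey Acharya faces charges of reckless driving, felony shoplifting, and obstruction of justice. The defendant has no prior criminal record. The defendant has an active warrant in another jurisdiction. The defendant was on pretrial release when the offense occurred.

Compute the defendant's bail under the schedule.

$94,770

Base amounts from the schedule: reckless driving $6,150; felony shoplifting $31,250; obstruction of justice $15,250.
Stacking rule: sum of all bases. $6,150 + $31,250 + $15,250 = $52,650.
Defendant was on pretrial release at the time (+50%): $52,650 × 1.5 = $78,975.
No prior criminal record (−40%): $78,975 × 0.6 = $47,385.
Defendant has an active warrant in another jurisdiction (+100%): $47,385 × 2 = $94,770.
$94,770 is within the $575,000 maximum.
$94,770 is at or above the $9,500 minimum.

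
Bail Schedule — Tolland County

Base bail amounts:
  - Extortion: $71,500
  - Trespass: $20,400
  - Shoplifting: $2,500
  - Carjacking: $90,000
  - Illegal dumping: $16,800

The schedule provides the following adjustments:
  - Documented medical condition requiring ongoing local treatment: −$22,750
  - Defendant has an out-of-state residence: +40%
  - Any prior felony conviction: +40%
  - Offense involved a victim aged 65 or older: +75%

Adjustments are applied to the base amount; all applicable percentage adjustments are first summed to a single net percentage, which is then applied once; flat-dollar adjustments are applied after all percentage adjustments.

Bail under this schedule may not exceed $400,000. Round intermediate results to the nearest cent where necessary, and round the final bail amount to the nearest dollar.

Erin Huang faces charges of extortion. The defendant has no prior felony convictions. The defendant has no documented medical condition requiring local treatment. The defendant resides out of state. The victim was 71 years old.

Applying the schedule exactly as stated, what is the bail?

$153,725

Base amounts from the schedule: extortion $71,500.
Single charge. Combined base = $71,500.
Net percentage adjustment: +40% +75% = +115%. $71,500 × 2.15 = $153,725.
$153,725 is within the $400,000 maximum.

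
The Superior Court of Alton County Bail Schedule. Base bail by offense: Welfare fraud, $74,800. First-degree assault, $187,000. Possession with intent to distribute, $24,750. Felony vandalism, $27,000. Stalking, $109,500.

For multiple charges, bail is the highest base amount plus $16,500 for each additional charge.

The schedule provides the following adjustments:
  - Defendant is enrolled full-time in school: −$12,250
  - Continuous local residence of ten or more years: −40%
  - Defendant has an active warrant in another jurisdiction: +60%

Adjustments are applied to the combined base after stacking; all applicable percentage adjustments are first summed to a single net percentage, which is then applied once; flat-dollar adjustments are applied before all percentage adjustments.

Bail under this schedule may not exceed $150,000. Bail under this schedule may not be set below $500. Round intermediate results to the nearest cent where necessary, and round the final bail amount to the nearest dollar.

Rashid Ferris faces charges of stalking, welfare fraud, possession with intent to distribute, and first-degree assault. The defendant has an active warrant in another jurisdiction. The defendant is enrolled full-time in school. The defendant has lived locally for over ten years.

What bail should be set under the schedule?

Base amounts from the schedule: stalking $109,500; welfare fraud $74,800; possession with intent to distribute $24,750; first-degree assault $187,000.
Stacking rule: highest base plus $16,500 per additional charge. Highest is first-degree assault at $187,000; 3 additional charges → +$49,500. Combined base = $236,500.
Defendant is enrolled full-time in school (−$12,250 flat): $236,500 − $12,250 = $224,250.
Net percentage adjustment: −40% +60% = +20%. $224,250 × 1.2 = $269,100.
Result $269,100 exceeds the maximum of $150,000; bail is capped at $150,000.
$150,000 is at or above the $500 minimum.

$150,000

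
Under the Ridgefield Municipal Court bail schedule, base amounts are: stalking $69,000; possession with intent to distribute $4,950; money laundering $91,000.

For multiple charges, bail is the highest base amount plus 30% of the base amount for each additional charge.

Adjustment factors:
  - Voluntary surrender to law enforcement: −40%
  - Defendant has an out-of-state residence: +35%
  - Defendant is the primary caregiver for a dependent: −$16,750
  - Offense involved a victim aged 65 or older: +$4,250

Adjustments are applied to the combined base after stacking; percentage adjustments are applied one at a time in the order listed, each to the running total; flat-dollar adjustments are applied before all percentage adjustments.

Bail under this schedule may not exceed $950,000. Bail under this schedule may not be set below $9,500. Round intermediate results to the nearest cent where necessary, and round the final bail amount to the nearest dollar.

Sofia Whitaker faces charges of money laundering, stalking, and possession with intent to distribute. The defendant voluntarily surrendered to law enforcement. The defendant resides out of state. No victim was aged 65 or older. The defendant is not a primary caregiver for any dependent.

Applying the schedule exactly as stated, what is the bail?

$91,680

Base amounts from the schedule: money laundering $91,000; stalking $69,000; possession with intent to distribute $4,950.
Stacking rule: highest base plus 30% of each additional charge. Highest is money laundering at $91,000. Additional: $69,000 × 30% = $20,700; $4,950 × 30% = $1,485. Combined base = $91,000 + $22,185 = $113,185.
Voluntary surrender to law enforcement (−40%): $113,185 × 0.6 = $67,911.
Defendant has an out-of-state residence (+35%): $67,911 × 1.35 = $91,679.85.
$91,679.85 is within the $950,000 maximum.
$91,679.85 is at or above the $9,500 minimum.
Rounded to the nearest dollar: $91,680.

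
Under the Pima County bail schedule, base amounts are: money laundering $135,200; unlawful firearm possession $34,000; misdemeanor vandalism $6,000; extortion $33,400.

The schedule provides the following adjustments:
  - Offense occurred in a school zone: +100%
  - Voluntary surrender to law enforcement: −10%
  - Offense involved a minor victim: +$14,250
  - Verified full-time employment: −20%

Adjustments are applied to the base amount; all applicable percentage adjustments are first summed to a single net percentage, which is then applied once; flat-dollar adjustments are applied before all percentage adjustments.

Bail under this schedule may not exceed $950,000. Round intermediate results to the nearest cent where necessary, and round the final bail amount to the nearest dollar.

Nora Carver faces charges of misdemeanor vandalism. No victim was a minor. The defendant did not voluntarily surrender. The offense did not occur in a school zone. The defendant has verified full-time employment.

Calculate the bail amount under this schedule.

Base amounts from the schedule: misdemeanor vandalism $6,000.
Single charge. Combined base = $6,000.
Verified full-time employment (−20%): $6,000 × 0.8 = $4,800.
$4,800 is within the $950,000 maximum.

$4,800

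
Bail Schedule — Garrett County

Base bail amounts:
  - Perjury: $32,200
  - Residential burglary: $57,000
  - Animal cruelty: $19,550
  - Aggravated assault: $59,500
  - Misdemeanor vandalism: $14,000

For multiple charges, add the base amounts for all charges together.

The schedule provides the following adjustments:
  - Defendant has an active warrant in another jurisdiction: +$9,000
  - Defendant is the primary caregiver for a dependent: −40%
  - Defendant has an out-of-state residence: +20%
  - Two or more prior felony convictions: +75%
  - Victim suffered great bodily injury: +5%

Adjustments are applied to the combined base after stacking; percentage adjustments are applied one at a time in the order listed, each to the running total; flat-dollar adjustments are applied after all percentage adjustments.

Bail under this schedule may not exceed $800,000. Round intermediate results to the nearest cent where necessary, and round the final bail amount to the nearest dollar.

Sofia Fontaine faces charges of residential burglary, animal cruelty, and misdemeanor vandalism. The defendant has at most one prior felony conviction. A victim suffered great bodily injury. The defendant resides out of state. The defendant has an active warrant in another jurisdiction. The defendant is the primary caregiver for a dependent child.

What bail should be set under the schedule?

Base amounts from the schedule: residential burglary $57,000; animal cruelty $19,550; misdemeanor vandalism $14,000.
Stacking rule: sum of all bases. $57,000 + $19,550 + $14,000 = $90,550.
Defendant is the primary caregiver for a dependent (−40%): $90,550 × 0.6 = $54,330.
Defendant has an out-of-state residence (+20%): $54,330 × 1.2 = $65,196.
Victim suffered great bodily injury (+5%): $65,196 × 1.05 = $68,455.80.
Defendant has an active warrant in another jurisdiction (+$9,000 flat): $68,455.80 + $9,000 = $77,455.80.
$77,455.80 is within the $800,000 maximum.
Rounded to the nearest dollar: $77,456.

$77,456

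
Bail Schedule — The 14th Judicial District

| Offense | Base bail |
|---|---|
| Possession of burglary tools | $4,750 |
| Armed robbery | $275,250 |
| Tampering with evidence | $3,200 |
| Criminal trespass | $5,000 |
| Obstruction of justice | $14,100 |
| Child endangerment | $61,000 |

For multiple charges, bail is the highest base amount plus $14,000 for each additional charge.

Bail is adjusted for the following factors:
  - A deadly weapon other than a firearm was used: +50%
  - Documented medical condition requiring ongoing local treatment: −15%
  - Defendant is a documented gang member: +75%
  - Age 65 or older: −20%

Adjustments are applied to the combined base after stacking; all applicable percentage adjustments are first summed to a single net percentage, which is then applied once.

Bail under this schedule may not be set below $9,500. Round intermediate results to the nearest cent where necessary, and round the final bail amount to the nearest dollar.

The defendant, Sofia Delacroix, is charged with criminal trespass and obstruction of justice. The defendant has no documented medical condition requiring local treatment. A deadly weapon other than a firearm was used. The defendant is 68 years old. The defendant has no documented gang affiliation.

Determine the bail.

Base amounts from the schedule: criminal trespass $5,000; obstruction of justice $14,100.
Stacking rule: highest base plus $14,000 per additional charge. Highest is obstruction of justice at $14,100; 1 additional charge → +$14,000. Combined base = $28,100.
Net percentage adjustment: +50% −20% = +30%. $28,100 × 1.3 = $36,530.
$36,530 is at or above the $9,500 minimum.

$36,530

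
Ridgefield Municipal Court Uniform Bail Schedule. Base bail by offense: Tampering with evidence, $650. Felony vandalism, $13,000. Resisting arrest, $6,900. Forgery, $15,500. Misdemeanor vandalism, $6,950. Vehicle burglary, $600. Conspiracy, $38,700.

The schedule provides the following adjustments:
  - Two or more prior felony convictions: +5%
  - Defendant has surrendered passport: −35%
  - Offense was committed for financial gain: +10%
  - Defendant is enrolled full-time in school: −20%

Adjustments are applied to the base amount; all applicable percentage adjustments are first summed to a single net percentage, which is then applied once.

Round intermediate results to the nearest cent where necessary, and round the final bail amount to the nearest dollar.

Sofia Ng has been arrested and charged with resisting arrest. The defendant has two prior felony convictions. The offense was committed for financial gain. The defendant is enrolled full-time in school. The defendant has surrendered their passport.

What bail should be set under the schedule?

Base amounts from the schedule: resisting arrest $6,900.
Single charge. Combined base = $6,900.
Net percentage adjustment: +5% −35% +10% −20% = −40%. $6,900 × 0.6 = $4,140.

$4,140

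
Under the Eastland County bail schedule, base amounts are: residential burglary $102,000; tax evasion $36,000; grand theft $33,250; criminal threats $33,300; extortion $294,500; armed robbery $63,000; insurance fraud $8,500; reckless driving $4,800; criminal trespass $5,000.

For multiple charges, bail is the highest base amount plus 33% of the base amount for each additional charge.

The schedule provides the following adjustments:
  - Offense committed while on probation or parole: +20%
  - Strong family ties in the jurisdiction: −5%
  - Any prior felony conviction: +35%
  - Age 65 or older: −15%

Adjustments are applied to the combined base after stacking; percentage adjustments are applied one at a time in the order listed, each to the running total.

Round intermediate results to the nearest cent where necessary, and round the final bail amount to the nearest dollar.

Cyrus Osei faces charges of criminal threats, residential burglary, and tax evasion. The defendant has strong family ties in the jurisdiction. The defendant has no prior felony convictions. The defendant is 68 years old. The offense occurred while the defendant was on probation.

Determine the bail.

$120,998

Base amounts from the schedule: criminal threats $33,300; residential burglary $102,000; tax evasion $36,000.
Stacking rule: highest base plus 33% of each additional charge. Highest is residential burglary at $102,000. Additional: $33,300 × 33% = $10,989; $36,000 × 33% = $11,880. Combined base = $102,000 + $22,869 = $124,869.
Offense committed while on probation or parole (+20%): $124,869 × 1.2 = $149,842.80.
Strong family ties in the jurisdiction (−5%): $149,842.80 × 0.95 = $142,350.66.
Age 65 or older (−15%): $142,350.66 × 0.85 = $120,998.06.
Rounded to the nearest dollar: $120,998.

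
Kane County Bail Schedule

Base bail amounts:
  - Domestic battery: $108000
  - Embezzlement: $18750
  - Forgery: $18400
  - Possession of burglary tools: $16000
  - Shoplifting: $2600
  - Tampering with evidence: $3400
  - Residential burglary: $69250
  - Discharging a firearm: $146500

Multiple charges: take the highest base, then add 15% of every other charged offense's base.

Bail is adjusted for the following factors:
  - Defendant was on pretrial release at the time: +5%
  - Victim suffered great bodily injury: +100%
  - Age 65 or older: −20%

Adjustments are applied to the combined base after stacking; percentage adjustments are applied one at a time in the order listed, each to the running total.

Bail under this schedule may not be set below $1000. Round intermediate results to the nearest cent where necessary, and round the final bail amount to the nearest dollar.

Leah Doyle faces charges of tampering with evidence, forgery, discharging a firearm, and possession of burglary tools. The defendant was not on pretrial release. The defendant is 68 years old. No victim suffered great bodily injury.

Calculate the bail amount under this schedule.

Base amounts from the schedule: tampering with evidence $3400; forgery $18400; discharging a firearm $146500; possession of burglary tools $16000.
Stacking rule: highest base plus 15% of each additional charge. Highest is discharging a firearm at $146500. Additional: $3400 × 15% = $510; $18400 × 15% = $2760; $16000 × 15% = $2400. Combined base = $146500 + $5670 = $152170.
Age 65 or older (−20%): $152170 × 0.8 = $121736.
$121736 is at or above the $1000 minimum.

$121736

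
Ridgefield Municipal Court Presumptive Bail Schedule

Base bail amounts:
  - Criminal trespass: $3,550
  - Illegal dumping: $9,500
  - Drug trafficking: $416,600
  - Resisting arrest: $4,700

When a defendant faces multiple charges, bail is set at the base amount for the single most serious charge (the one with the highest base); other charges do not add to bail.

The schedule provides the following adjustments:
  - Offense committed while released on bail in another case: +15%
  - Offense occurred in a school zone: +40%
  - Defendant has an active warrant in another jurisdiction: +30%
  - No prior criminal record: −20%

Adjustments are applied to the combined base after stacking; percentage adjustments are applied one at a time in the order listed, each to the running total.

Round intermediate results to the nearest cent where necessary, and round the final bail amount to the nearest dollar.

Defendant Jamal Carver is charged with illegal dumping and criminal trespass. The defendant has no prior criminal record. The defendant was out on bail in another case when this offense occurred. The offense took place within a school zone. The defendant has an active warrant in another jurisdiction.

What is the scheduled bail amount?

$15,907

Base amounts from the schedule: illegal dumping $9,500; criminal trespass $3,550.
Stacking rule: use the highest base only. Highest is illegal dumping at $9,500. Combined base = $9,500.
Offense committed while released on bail in another case (+15%): $9,500 × 1.15 = $10,925.
Offense occurred in a school zone (+40%): $10,925 × 1.4 = $15,295.
Defendant has an active warrant in another jurisdiction (+30%): $15,295 × 1.3 = $19,883.50.
No prior criminal record (−20%): $19,883.50 × 0.8 = $15,906.80.
Rounded to the nearest dollar: $15,907.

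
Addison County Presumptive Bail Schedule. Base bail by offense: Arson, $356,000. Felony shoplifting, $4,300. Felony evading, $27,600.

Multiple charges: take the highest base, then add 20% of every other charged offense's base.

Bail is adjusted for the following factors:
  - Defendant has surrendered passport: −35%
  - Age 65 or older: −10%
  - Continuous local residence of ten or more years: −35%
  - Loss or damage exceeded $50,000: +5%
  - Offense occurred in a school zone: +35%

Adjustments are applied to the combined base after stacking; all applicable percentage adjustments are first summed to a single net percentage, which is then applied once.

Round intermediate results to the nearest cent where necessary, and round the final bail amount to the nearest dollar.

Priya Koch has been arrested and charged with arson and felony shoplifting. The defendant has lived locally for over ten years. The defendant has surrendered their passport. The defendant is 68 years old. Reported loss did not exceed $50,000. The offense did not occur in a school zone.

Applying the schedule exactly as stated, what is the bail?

$71,372

Base amounts from the schedule: arson $356,000; felony shoplifting $4,300.
Stacking rule: highest base plus 20% of each additional charge. Highest is arson at $356,000. Additional: $4,300 × 20% = $860. Combined base = $356,000 + $860 = $356,860.
Net percentage adjustment: −35% −10% −35% = −80%. $356,860 × 0.2 = $71,372.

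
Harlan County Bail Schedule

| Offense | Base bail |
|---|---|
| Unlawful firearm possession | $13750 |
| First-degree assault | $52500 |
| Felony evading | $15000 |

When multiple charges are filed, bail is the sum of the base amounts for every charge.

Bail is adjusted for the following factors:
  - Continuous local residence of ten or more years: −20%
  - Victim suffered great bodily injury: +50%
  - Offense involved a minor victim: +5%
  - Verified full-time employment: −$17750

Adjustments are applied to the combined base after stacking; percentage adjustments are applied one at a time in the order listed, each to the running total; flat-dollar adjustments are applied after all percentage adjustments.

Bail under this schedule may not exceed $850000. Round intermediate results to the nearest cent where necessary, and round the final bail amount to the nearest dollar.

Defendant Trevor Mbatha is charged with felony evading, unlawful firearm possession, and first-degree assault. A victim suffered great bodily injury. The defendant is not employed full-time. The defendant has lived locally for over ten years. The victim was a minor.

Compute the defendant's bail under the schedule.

$102375

Base amounts from the schedule: felony evading $15000; unlawful firearm possession $13750; first-degree assault $52500.
Stacking rule: sum of all bases. $15000 + $13750 + $52500 = $81250.
Continuous local residence of ten or more years (−20%): $81250 × 0.8 = $65000.
Victim suffered great bodily injury (+50%): $65000 × 1.5 = $97500.
Offense involved a minor victim (+5%): $97500 × 1.05 = $102375.
$102375 is within the $850000 maximum.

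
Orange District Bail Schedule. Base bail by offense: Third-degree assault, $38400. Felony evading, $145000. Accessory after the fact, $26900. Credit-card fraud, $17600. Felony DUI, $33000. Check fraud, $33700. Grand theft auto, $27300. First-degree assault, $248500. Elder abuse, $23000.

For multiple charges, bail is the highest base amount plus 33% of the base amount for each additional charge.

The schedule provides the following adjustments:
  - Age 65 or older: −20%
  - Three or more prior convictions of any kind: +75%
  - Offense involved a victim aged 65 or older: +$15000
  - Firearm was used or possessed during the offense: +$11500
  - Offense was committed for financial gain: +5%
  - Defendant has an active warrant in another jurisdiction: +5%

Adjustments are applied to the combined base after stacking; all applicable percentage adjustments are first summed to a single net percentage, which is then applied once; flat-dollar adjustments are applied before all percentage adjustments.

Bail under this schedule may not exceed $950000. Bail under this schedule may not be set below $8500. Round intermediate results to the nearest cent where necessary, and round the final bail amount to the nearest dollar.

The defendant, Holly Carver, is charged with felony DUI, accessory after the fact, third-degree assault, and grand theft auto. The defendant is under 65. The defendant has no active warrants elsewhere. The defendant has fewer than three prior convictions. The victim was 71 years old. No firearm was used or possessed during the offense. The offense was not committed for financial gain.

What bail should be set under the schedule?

$82176

Base amounts from the schedule: felony DUI $33000; accessory after the fact $26900; third-degree assault $38400; grand theft auto $27300.
Stacking rule: highest base plus 33% of each additional charge. Highest is third-degree assault at $38400. Additional: $33000 × 33% = $10890; $26900 × 33% = $8877; $27300 × 33% = $9009. Combined base = $38400 + $28776 = $67176.
Offense involved a victim aged 65 or older (+$15000 flat): $67176 + $15000 = $82176.
$82176 is within the $950000 maximum.
$82176 is at or above the $8500 minimum.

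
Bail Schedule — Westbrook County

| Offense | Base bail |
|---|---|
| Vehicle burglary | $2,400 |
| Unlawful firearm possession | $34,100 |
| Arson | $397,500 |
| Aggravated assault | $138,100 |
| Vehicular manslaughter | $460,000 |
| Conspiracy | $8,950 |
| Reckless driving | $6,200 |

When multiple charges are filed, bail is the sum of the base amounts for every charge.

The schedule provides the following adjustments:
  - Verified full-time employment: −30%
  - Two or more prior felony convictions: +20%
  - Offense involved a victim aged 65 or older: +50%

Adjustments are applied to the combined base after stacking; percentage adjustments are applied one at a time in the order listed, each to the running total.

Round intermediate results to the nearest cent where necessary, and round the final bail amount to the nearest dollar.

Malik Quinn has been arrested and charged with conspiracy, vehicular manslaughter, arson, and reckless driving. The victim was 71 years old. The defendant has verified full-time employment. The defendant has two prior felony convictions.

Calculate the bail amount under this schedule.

$1,099,539

Base amounts from the schedule: conspiracy $8,950; vehicular manslaughter $460,000; arson $397,500; reckless driving $6,200.
Stacking rule: sum of all bases. $8,950 + $460,000 + $397,500 + $6,200 = $872,650.
Verified full-time employment (−30%): $872,650 × 0.7 = $610,855.
Two or more prior felony convictions (+20%): $610,855 × 1.2 = $733,026.
Offense involved a victim aged 65 or older (+50%): $733,026 × 1.5 = $1,099,539.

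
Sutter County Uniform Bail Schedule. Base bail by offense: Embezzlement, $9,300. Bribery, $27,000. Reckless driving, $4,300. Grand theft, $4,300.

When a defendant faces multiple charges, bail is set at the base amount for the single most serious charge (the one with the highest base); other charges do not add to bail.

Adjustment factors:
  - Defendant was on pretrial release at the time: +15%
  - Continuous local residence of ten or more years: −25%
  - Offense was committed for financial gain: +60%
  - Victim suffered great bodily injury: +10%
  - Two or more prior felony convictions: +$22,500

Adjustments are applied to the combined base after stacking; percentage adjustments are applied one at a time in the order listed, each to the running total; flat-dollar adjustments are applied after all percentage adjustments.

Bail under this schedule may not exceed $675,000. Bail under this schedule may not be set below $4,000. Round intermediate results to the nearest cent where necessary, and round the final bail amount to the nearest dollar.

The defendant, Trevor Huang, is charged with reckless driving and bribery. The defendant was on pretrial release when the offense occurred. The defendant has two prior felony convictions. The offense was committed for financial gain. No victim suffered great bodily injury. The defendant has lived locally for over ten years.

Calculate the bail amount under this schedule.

$59,760

Base amounts from the schedule: reckless driving $4,300; bribery $27,000.
Stacking rule: use the highest base only. Highest is bribery at $27,000. Combined base = $27,000.
Defendant was on pretrial release at the time (+15%): $27,000 × 1.15 = $31,050.
Continuous local residence of ten or more years (−25%): $31,050 × 0.75 = $23,287.50.
Offense was committed for financial gain (+60%): $23,287.50 × 1.6 = $37,260.
Two or more prior felony convictions (+$22,500 flat): $37,260 + $22,500 = $59,760.
$59,760 is within the $675,000 maximum.
$59,760 is at or above the $4,000 minimum.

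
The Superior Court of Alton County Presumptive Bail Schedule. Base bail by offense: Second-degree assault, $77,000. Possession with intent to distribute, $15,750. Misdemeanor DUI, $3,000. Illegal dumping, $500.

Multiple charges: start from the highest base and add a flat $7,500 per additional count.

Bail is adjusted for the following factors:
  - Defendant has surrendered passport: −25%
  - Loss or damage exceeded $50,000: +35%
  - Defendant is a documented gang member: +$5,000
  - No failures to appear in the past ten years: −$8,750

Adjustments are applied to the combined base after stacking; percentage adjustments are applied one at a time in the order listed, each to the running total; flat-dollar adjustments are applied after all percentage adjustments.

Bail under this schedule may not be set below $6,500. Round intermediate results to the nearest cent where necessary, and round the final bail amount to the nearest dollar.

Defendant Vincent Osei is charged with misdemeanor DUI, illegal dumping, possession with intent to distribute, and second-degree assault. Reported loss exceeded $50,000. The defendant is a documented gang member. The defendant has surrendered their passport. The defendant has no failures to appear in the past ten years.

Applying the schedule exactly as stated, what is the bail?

Base amounts from the schedule: misdemeanor DUI $3,000; illegal dumping $500; possession with intent to distribute $15,750; second-degree assault $77,000.
Stacking rule: highest base plus $7,500 per additional charge. Highest is second-degree assault at $77,000; 3 additional charges → +$22,500. Combined base = $99,500.
Defendant has surrendered passport (−25%): $99,500 × 0.75 = $74,625.
Loss or damage exceeded $50,000 (+35%): $74,625 × 1.35 = $100,743.75.
Defendant is a documented gang member (+$5,000 flat): $100,743.75 + $5,000 = $105,743.75.
No failures to appear in the past ten years (−$8,750 flat): $105,743.75 − $8,750 = $96,993.75.
$96,993.75 is at or above the $6,500 minimum.
Rounded to the nearest dollar: $96,994.

$96,994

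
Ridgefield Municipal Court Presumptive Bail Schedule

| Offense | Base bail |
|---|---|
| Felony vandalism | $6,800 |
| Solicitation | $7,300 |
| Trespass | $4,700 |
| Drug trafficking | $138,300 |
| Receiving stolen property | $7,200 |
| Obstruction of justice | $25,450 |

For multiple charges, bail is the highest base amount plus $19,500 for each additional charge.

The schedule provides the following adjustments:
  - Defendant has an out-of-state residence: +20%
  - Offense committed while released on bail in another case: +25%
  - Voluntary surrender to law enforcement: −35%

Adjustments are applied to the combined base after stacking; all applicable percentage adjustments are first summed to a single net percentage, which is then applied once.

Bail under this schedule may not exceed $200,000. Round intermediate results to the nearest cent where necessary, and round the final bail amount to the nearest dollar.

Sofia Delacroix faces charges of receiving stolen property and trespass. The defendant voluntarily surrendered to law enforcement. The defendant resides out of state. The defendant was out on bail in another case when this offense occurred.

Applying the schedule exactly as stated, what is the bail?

Base amounts from the schedule: receiving stolen property $7,200; trespass $4,700.
Stacking rule: highest base plus $19,500 per additional charge. Highest is receiving stolen property at $7,200; 1 additional charge → +$19,500. Combined base = $26,700.
Net percentage adjustment: +20% +25% −35% = +10%. $26,700 × 1.1 = $29,370.
$29,370 is within the $200,000 maximum.

$29,370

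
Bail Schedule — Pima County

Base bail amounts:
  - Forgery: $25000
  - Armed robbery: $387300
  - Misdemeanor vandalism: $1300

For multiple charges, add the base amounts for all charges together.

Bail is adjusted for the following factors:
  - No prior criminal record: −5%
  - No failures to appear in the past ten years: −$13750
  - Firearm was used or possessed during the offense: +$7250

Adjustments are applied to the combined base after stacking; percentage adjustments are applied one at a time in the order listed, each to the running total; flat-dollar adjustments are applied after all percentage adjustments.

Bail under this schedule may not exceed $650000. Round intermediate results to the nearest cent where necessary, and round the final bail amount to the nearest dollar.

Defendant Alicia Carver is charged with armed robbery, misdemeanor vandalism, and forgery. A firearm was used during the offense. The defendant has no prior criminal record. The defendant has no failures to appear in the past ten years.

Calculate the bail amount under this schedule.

$386420

Base amounts from the schedule: armed robbery $387300; misdemeanor vandalism $1300; forgery $25000.
Stacking rule: sum of all bases. $387300 + $1300 + $25000 = $413600.
No prior criminal record (−5%): $413600 × 0.95 = $392920.
No failures to appear in the past ten years (−$13750 flat): $392920 − $13750 = $379170.
Firearm was used or possessed during the offense (+$7250 flat): $379170 + $7250 = $386420.
$386420 is within the $650000 maximum.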